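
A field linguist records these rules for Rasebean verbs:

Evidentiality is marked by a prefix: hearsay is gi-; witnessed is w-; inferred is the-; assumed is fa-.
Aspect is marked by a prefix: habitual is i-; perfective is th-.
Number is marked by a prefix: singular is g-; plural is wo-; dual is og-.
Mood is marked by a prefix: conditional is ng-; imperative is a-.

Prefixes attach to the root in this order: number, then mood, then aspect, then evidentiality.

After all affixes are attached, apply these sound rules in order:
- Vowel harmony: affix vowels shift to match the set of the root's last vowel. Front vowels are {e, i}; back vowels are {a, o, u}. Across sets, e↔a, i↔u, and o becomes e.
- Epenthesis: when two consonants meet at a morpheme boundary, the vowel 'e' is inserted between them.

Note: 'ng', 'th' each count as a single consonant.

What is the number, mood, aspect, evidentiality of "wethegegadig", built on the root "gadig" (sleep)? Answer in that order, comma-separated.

Segment: w-th-a-g-gadig.
number: g- → singular.
mood: a- → imperative.
aspect: th- → perfective.
evidentiality: w- → witnessed.

singular, imperative, perfective, witnessed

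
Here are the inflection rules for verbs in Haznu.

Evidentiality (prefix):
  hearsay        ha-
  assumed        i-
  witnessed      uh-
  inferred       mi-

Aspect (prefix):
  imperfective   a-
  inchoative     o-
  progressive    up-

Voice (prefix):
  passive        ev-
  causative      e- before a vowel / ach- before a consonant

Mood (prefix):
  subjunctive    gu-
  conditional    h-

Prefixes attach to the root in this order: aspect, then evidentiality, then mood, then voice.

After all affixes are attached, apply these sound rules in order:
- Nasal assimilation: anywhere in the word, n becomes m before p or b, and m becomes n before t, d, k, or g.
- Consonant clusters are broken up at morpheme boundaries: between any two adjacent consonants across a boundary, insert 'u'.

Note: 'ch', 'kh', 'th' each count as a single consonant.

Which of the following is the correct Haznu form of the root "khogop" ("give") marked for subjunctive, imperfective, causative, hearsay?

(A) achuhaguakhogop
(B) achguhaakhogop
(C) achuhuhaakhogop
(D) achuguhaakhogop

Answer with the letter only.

Attach aspect imperfective a- → akhogop.
Attach evidentiality hearsay ha- → haakhogop.
Attach mood subjunctive gu- → guhaakhogop.
Attach voice causative ach- (before consonant 'g') → achguhaakhogop.
Nasal assimilation: no change.
Apply epenthesis: achguhaakhogop → achuguhaakhogop.
So the correct form is achuguhaakhogop, option (D).
(A) achuhaguakhogop is wrong: it has the affixes in the wrong order.
(C) achuhuhaakhogop is wrong: it uses conditional instead of subjunctive for mood.
(B) achguhaakhogop is wrong: it fails to apply the sound rule(s).

D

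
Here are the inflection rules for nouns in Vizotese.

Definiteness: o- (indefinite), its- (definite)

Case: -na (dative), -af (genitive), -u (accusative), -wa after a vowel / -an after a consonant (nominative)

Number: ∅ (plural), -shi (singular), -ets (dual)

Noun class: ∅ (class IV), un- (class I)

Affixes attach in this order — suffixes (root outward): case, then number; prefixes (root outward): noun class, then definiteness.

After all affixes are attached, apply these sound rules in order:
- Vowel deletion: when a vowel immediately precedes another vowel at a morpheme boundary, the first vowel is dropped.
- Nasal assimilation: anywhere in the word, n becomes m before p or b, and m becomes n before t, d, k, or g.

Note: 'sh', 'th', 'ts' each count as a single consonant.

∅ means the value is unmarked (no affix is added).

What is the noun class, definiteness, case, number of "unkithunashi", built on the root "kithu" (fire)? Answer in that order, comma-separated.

Segment: o-un-kithu-na-shi.
noun class: un- → class I.
definiteness: o- → indefinite.
case: -na → dative.
number: -shi → singular.

class I, indefinite, dative, singular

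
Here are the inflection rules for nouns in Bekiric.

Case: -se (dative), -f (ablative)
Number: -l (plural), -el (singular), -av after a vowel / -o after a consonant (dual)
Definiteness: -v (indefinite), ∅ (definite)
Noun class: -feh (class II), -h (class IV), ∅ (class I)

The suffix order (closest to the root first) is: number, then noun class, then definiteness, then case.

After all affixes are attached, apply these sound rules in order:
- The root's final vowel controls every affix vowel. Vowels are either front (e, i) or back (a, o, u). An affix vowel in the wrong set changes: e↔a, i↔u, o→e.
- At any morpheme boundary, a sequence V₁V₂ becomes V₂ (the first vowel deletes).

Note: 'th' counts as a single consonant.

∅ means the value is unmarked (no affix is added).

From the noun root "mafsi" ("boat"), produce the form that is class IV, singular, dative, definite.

mafselhse

Attach number singular -el → mafsiel.
Attach noun class class IV -h → mafsielh.
definiteness = definite: zero marking, form stays mafsielh.
Attach case dative -se → mafsielhse.
Vowel harmony: no change.
Apply vowel deletion: mafsielhse → mafselhse.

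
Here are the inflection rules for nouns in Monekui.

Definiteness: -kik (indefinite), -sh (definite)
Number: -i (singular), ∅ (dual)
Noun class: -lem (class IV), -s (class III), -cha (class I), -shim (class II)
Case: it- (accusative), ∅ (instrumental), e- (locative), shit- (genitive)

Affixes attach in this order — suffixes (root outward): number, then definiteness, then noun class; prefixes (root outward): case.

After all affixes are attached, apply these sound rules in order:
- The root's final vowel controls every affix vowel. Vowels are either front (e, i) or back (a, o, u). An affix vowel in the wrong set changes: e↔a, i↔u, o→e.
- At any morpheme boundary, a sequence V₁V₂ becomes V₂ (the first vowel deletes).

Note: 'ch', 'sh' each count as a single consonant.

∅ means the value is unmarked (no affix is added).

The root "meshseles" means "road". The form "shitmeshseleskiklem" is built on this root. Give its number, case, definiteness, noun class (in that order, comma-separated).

Segment: shit-meshseles-kik-lem.
number: ∅ → dual.
case: shit- → genitive.
definiteness: -kik → indefinite.
noun class: -lem → class IV.

dual, genitive, indefinite, class IV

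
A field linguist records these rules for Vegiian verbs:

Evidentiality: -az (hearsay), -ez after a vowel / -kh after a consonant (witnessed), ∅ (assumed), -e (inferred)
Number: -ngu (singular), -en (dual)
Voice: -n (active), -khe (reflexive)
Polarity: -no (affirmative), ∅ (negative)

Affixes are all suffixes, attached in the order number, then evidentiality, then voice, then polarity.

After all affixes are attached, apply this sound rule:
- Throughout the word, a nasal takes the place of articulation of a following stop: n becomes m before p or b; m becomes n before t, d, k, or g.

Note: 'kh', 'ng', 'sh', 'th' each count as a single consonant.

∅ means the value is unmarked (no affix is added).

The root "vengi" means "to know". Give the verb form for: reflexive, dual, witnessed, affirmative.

Attach number dual -en → vengien.
Attach evidentiality witnessed -kh (after consonant 'n') → vengienkh.
Attach voice reflexive -khe → vengienkhkhe.
Attach polarity affirmative -no → vengienkhkheno.
Nasal assimilation: no change.

vengienkhkheno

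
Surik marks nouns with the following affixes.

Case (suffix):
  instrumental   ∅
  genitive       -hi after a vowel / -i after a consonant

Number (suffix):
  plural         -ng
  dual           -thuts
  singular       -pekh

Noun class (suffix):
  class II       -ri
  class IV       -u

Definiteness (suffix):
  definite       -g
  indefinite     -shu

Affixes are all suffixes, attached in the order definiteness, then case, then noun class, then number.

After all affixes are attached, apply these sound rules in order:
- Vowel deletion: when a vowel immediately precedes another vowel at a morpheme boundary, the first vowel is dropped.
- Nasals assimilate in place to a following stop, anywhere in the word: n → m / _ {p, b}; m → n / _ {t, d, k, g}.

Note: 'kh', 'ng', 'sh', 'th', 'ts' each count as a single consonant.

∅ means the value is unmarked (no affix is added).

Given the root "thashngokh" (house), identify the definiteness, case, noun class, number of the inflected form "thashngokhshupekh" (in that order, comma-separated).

indefinite, instrumental, class IV, singular

Segment: thashngokh-shu-u-pekh.
definiteness: -shu → indefinite.
case: ∅ → instrumental.
noun class: -u → class IV.
number: -pekh → singular.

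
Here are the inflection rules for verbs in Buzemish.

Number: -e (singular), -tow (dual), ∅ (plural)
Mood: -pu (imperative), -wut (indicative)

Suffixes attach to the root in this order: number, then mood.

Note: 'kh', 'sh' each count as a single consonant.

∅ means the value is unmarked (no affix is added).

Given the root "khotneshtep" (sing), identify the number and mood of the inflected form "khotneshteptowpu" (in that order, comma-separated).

dual, imperative

Segment: khotneshtep-tow-pu.
number: -tow → dual.
mood: -pu → imperative.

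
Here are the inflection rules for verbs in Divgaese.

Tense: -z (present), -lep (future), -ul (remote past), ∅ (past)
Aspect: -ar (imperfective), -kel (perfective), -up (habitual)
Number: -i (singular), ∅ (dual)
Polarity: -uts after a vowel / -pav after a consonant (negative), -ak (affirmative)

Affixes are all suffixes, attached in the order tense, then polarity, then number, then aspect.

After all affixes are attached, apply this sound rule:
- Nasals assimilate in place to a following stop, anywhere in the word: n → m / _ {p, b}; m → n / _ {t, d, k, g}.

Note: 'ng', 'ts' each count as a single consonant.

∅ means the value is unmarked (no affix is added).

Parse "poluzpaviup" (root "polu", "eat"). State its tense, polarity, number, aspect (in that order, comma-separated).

Segment: polu-z-pav-i-up.
tense: -z → present.
polarity: -uts/pav → negative.
number: -i → singular.
aspect: -up → habitual.

present, negative, singular, habitual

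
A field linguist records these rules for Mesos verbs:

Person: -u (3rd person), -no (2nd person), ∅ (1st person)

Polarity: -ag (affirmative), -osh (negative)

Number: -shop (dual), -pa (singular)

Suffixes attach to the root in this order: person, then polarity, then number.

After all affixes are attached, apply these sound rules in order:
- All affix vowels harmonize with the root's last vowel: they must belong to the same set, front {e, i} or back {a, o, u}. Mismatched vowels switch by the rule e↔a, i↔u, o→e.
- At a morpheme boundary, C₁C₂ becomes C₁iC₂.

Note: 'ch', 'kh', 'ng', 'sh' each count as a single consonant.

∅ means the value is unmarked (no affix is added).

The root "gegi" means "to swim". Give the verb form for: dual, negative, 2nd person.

gegineeshishep

Attach person 2nd person -no → gegino.
Attach polarity negative -osh → geginoosh.
Attach number dual -shop → geginooshshop.
Apply vowel harmony: geginooshshop → gegineeshshep.
Apply epenthesis: gegineeshshep → gegineeshishep.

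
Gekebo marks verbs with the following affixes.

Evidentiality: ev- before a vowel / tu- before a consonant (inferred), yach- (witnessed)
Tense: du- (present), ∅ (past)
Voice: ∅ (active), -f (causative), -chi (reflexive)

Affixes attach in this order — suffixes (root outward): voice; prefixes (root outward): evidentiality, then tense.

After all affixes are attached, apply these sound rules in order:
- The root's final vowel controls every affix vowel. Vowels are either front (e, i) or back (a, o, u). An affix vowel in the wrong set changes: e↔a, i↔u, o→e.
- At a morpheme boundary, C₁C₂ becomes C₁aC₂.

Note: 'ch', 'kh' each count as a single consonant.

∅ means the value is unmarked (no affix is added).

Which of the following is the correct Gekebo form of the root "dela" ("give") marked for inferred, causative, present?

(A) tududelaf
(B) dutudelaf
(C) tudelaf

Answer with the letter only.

B

Attach evidentiality inferred tu- (before consonant 'd') → tudela.
Attach tense present du- → dutudela.
Attach voice causative -f → dutudelaf.
Vowel harmony: no change.
Epenthesis: no change.
So the correct form is dutudelaf, option (B).
(A) tududelaf is wrong: it has the affixes in the wrong order.
(C) tudelaf is wrong: it uses past instead of present for tense.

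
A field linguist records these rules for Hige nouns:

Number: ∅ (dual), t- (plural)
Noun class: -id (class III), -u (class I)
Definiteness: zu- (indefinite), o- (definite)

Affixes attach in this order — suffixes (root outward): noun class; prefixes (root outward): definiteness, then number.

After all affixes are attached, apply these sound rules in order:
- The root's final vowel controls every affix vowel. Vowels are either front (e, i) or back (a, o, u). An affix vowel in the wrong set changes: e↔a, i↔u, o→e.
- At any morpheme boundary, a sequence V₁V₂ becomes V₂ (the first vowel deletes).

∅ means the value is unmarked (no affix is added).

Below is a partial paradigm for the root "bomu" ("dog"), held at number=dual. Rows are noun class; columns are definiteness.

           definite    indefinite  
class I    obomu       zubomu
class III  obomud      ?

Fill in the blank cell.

Attach definiteness indefinite zu- → zubomu.
Attach noun class class III -id → zubomuid.
number = dual: zero marking, form stays zubomuid.
Apply vowel harmony: zubomuid → zubomuud.
Apply vowel deletion: zubomuud → zubomud.

zubomud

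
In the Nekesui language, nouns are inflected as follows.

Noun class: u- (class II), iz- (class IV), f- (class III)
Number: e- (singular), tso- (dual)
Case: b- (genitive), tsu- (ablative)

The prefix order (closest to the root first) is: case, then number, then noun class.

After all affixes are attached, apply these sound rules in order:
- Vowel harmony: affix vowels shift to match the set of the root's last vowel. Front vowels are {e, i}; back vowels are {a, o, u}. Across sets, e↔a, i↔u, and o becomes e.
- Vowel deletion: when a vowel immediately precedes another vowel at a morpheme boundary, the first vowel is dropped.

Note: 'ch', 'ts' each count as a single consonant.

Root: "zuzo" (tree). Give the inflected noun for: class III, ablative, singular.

Attach case ablative tsu- → tsuzuzo.
Attach number singular e- → etsuzuzo.
Attach noun class class III f- → fetsuzuzo.
Apply vowel harmony: fetsuzuzo → fatsuzuzo.
Vowel deletion: no change.

fatsuzuzo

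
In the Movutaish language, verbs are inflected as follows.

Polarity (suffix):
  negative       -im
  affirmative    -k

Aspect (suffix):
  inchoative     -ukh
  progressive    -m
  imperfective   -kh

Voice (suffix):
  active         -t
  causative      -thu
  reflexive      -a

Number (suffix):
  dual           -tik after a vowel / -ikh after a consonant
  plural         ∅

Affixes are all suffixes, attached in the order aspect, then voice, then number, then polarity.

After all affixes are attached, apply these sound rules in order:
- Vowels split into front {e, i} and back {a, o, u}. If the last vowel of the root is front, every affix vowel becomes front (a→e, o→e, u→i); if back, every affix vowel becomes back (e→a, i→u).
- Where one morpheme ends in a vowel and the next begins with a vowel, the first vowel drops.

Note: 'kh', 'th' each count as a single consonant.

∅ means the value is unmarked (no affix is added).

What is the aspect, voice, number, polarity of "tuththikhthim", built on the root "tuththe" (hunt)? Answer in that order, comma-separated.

inchoative, causative, plural, negative

Segment: tuththe-ukh-thu-im.
aspect: -ukh → inchoative.
voice: -thu → causative.
number: ∅ → plural.
polarity: -im → negative.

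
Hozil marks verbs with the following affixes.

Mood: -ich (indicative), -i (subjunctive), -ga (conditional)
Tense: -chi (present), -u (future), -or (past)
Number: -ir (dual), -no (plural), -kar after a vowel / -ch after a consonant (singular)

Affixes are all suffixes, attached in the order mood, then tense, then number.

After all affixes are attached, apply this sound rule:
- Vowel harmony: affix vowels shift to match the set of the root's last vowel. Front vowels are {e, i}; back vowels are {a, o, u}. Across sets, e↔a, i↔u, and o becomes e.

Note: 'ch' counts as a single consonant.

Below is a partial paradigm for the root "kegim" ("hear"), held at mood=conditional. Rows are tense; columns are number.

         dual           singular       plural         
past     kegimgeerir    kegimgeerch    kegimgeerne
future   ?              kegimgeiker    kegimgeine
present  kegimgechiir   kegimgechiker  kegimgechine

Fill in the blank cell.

Attach mood conditional -ga → kegimga.
Attach tense future -u → kegimgau.
Attach number dual -ir → kegimgauir.
Apply vowel harmony: kegimgauir → kegimgeiir.

kegimgeiir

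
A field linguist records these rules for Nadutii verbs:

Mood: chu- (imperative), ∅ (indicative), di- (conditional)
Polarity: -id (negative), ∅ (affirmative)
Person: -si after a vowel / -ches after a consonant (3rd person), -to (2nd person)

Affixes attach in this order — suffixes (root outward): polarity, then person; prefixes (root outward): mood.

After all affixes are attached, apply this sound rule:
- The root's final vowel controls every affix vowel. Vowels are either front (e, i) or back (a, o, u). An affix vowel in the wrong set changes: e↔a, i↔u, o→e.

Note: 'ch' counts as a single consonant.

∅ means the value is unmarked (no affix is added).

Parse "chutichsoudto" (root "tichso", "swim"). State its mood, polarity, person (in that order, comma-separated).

Segment: chu-tichso-id-to.
mood: chu- → imperative.
polarity: -id → negative.
person: -to → 2nd person.

imperative, negative, 2nd person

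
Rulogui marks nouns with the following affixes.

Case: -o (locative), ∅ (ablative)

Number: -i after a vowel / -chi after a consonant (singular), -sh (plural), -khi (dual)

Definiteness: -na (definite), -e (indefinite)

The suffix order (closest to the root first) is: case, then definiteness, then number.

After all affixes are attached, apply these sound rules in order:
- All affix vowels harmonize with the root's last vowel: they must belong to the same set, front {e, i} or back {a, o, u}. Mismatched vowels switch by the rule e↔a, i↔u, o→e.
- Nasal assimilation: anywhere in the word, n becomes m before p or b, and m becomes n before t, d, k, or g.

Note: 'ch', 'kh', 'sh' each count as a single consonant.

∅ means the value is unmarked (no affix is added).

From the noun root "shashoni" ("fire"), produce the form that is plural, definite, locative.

Attach case locative -o → shashonio.
Attach definiteness definite -na → shashoniona.
Attach number plural -sh → shashonionash.
Apply vowel harmony: shashonionash → shashonienesh.
Nasal assimilation: no change.

shashonienesh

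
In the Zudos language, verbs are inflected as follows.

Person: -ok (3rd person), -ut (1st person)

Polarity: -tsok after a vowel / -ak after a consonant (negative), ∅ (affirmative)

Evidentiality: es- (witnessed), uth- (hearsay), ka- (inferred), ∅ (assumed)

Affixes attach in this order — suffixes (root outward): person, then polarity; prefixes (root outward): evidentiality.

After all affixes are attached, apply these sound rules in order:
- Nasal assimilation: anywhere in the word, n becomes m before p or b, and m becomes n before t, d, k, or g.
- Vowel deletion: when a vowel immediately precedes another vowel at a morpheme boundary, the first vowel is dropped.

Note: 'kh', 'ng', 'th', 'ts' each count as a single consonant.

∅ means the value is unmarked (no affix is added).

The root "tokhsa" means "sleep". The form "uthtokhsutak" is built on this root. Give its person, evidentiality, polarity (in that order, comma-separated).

Segment: uth-tokhsa-ut-ak.
person: -ut → 1st person.
evidentiality: uth- → hearsay.
polarity: -tsok/ak → negative.

1st person, hearsay, negative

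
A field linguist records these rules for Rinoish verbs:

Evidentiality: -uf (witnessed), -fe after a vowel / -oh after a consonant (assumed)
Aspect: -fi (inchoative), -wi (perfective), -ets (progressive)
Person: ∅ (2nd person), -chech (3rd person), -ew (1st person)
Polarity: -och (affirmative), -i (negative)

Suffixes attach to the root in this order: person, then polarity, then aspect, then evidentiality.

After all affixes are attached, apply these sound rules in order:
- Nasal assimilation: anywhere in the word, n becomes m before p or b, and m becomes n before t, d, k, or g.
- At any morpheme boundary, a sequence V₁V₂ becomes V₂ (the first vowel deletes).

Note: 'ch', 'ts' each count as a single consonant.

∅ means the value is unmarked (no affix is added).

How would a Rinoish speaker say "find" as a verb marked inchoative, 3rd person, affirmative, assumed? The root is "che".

chechechochfife

Attach person 3rd person -chech → chechech.
Attach polarity affirmative -och → chechechoch.
Attach aspect inchoative -fi → chechechochfi.
Attach evidentiality assumed -fe (after vowel 'i') → chechechochfife.
Nasal assimilation: no change.
Vowel deletion: no change.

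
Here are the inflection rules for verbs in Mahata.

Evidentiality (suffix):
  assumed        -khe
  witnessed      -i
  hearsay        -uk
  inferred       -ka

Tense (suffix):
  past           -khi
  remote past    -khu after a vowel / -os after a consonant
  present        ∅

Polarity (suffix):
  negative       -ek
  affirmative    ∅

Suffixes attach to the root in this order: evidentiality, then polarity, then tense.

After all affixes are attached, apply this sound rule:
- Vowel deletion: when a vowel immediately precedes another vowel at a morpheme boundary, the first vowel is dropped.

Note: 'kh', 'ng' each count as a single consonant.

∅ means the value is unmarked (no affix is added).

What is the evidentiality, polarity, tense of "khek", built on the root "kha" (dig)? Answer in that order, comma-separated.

Segment: kha-i-ek.
evidentiality: -i → witnessed.
polarity: -ek → negative.
tense: ∅ → present.

witnessed, negative, present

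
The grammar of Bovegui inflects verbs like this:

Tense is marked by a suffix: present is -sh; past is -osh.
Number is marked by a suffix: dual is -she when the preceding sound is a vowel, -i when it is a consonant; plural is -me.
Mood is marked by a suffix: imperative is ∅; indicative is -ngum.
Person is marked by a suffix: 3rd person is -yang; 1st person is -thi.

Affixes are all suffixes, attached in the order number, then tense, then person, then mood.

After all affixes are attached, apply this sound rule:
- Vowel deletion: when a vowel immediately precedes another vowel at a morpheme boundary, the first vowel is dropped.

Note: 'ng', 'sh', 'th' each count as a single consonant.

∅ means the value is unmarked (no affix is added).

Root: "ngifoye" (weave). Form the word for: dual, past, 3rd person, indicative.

Attach number dual -she (after vowel 'e') → ngifoyeshe.
Attach tense past -osh → ngifoyesheosh.
Attach person 3rd person -yang → ngifoyesheoshyang.
Attach mood indicative -ngum → ngifoyesheoshyangngum.
Apply vowel deletion: ngifoyesheoshyangngum → ngifoyeshoshyangngum.

ngifoyeshoshyangngum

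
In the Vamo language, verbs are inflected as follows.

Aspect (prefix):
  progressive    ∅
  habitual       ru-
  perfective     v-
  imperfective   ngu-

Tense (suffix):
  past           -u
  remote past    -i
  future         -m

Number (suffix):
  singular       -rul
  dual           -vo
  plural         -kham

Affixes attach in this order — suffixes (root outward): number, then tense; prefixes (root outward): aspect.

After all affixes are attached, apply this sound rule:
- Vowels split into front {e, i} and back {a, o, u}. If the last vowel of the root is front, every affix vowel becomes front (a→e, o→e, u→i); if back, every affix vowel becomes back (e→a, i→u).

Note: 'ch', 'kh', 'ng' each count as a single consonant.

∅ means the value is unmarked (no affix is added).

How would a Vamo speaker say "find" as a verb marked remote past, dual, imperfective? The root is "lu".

nguluvou

Attach number dual -vo → luvo.
Attach aspect imperfective ngu- → nguluvo.
Attach tense remote past -i → nguluvoi.
Apply vowel harmony: nguluvoi → nguluvou.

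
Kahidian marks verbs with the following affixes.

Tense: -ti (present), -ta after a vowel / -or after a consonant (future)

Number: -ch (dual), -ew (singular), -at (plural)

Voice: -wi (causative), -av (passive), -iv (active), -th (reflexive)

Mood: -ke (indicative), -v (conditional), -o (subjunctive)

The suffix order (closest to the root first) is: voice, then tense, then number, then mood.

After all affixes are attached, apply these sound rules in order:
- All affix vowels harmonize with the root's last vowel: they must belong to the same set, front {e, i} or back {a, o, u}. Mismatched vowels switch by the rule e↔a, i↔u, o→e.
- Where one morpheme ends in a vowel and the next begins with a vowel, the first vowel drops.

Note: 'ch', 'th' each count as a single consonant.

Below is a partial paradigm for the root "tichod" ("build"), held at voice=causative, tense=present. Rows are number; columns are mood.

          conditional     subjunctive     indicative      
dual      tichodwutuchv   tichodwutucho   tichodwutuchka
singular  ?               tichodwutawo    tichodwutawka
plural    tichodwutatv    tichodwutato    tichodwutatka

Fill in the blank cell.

tichodwutawv

Attach voice causative -wi → tichodwi.
Attach tense present -ti → tichodwiti.
Attach number singular -ew → tichodwitiew.
Attach mood conditional -v → tichodwitiewv.
Apply vowel harmony: tichodwitiewv → tichodwutuawv.
Apply vowel deletion: tichodwutuawv → tichodwutawv.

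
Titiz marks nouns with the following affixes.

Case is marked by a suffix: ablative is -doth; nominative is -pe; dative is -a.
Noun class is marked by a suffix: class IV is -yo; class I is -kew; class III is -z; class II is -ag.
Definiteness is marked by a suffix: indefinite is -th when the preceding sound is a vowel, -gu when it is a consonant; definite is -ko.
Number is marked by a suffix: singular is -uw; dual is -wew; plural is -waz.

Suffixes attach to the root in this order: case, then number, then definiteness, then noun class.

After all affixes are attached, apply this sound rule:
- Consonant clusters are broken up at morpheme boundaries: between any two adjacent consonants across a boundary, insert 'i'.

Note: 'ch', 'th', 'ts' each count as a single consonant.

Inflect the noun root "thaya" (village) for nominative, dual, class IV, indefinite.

thayapewewiguyo

Attach case nominative -pe → thayape.
Attach number dual -wew → thayapewew.
Attach definiteness indefinite -gu (after consonant 'w') → thayapewewgu.
Attach noun class class IV -yo → thayapewewguyo.
Apply epenthesis: thayapewewguyo → thayapewewiguyo.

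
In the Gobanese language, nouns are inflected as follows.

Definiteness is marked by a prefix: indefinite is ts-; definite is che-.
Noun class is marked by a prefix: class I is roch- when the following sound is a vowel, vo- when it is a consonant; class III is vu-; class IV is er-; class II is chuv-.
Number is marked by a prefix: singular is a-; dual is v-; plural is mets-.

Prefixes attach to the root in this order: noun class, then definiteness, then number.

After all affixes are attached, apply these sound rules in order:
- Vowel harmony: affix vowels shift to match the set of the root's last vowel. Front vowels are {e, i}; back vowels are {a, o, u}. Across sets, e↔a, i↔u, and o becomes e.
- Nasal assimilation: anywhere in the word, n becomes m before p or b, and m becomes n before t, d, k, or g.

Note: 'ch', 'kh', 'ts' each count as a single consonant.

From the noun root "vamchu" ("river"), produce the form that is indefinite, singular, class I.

Attach noun class class I vo- (before consonant 'v') → vovamchu.
Attach definiteness indefinite ts- → tsvovamchu.
Attach number singular a- → atsvovamchu.
Vowel harmony: no change.
Nasal assimilation: no change.

atsvovamchu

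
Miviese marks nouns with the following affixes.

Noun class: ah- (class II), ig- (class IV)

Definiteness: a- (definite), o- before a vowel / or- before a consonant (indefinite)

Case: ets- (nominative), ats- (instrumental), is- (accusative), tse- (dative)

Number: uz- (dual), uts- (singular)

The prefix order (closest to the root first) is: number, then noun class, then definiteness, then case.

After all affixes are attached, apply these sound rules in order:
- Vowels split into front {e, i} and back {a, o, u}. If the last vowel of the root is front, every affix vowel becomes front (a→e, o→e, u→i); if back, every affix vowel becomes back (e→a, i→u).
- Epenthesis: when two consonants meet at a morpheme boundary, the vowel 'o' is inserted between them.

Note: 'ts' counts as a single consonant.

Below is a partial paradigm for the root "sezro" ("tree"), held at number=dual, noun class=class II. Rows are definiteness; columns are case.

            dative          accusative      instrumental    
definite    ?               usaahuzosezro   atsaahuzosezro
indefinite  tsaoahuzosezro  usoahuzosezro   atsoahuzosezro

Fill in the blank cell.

Attach number dual uz- → uzsezro.
Attach noun class class II ah- → ahuzsezro.
Attach definiteness definite a- → aahuzsezro.
Attach case dative tse- → tseaahuzsezro.
Apply vowel harmony: tseaahuzsezro → tsaaahuzsezro.
Apply epenthesis: tsaaahuzsezro → tsaaahuzosezro.

tsaaahuzosezro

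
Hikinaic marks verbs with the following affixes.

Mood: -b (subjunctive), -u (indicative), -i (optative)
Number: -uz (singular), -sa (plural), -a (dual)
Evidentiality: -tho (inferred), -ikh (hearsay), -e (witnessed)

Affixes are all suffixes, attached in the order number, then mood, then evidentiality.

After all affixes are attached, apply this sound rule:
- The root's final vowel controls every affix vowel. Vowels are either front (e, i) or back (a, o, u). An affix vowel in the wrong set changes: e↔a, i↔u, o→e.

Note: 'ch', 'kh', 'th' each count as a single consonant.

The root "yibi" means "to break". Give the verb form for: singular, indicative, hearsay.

yibiiziikh

Attach number singular -uz → yibiuz.
Attach mood indicative -u → yibiuzu.
Attach evidentiality hearsay -ikh → yibiuzuikh.
Apply vowel harmony: yibiuzuikh → yibiiziikh.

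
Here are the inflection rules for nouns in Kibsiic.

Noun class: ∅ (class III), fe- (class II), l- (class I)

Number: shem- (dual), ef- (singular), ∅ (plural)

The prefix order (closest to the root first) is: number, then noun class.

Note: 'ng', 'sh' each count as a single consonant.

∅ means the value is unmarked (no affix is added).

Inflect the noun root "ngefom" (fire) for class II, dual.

feshemngefom

Attach number dual shem- → shemngefom.
Attach noun class class II fe- → feshemngefom.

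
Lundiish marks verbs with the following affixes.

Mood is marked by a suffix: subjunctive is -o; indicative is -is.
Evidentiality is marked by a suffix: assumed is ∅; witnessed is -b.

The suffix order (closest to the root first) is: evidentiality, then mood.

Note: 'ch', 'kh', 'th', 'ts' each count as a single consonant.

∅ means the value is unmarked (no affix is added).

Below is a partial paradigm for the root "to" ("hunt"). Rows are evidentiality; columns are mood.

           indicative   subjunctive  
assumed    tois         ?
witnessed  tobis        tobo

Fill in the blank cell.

evidentiality = assumed: zero marking, form stays to.
Attach mood subjunctive -o → too.

too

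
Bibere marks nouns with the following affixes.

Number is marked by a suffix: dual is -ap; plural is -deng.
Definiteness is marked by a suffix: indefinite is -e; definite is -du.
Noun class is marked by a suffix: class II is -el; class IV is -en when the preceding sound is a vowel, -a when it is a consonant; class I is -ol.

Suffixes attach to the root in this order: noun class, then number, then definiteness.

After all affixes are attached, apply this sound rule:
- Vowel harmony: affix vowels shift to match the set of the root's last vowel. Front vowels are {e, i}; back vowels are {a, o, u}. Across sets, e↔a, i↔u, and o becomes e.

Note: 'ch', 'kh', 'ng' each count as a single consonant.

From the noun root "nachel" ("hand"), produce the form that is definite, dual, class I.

Attach noun class class I -ol → nachelol.
Attach number dual -ap → nachelolap.
Attach definiteness definite -du → nachelolapdu.
Apply vowel harmony: nachelolapdu → nachelelepdi.

nachelelepdi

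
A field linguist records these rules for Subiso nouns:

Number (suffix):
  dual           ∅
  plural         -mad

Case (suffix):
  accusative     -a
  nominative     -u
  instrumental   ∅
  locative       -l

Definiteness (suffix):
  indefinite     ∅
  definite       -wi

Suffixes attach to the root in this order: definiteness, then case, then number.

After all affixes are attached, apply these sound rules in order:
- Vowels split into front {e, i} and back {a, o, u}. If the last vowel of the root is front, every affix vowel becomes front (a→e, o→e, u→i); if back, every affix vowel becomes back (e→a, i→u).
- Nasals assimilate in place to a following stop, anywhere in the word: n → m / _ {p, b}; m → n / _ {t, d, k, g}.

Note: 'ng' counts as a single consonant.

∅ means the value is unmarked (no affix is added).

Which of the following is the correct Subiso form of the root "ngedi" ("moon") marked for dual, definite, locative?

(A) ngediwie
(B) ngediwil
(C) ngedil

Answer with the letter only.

Attach definiteness definite -wi → ngediwi.
Attach case locative -l → ngediwil.
number = dual: zero marking, form stays ngediwil.
Vowel harmony: no change.
Nasal assimilation: no change.
So the correct form is ngediwil, option (B).
(A) ngediwie is wrong: it uses accusative instead of locative for case.
(C) ngedil is wrong: it uses indefinite instead of definite for definiteness.

B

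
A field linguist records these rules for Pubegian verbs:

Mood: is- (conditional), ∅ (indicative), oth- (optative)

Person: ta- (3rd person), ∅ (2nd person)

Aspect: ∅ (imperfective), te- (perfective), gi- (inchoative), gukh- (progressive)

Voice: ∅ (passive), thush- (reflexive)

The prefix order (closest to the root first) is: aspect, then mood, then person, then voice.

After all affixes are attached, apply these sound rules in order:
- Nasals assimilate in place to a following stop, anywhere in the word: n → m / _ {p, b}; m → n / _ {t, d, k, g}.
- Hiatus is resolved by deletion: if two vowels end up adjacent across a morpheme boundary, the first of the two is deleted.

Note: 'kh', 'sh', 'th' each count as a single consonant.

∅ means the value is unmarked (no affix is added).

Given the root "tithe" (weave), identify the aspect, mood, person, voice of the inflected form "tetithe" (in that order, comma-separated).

Segment: te-tithe.
aspect: te- → perfective.
mood: ∅ → indicative.
person: ∅ → 2nd person.
voice: ∅ → passive.

perfective, indicative, 2nd person, passive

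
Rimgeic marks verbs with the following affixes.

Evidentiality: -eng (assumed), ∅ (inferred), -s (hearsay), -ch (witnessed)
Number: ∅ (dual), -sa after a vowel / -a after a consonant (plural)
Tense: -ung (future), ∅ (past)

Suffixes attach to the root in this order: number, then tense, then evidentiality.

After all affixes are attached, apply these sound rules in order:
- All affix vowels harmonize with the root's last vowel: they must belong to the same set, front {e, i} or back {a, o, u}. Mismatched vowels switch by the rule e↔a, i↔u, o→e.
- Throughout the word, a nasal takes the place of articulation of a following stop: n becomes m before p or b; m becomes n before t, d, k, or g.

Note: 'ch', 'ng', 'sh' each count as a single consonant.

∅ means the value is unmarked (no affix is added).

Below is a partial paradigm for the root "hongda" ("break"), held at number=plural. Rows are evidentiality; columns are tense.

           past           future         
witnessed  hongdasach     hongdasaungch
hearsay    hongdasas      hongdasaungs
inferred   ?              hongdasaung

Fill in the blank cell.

Attach number plural -sa (after vowel 'a') → hongdasa.
tense = past: zero marking, form stays hongdasa.
evidentiality = inferred: zero marking, form stays hongdasa.
Vowel harmony: no change.
Nasal assimilation: no change.

hongdasa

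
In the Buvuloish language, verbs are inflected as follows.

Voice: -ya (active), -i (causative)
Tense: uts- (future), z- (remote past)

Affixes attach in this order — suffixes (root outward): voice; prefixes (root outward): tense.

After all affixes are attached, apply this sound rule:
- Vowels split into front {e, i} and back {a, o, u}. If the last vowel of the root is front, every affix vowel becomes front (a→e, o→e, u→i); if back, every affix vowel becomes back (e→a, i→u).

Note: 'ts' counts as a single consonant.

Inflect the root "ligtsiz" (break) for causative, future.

Attach voice causative -i → ligtsizi.
Attach tense future uts- → utsligtsizi.
Apply vowel harmony: utsligtsizi → itsligtsizi.

itsligtsizi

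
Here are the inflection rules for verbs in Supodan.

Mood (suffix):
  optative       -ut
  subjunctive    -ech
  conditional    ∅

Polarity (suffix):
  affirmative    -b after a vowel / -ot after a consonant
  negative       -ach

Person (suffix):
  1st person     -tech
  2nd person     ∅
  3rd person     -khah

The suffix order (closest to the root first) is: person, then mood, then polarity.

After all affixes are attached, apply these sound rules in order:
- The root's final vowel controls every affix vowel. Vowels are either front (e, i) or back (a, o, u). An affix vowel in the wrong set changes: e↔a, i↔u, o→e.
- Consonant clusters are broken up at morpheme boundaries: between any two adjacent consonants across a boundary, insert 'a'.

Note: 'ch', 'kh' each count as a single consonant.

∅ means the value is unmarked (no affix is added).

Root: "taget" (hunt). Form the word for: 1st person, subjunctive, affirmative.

Attach person 1st person -tech → tagettech.
Attach mood subjunctive -ech → tagettechech.
Attach polarity affirmative -ot (after consonant 'ch') → tagettechechot.
Apply vowel harmony: tagettechechot → tagettechechet.
Apply epenthesis: tagettechechet → tagetatechechet.

tagetatechechet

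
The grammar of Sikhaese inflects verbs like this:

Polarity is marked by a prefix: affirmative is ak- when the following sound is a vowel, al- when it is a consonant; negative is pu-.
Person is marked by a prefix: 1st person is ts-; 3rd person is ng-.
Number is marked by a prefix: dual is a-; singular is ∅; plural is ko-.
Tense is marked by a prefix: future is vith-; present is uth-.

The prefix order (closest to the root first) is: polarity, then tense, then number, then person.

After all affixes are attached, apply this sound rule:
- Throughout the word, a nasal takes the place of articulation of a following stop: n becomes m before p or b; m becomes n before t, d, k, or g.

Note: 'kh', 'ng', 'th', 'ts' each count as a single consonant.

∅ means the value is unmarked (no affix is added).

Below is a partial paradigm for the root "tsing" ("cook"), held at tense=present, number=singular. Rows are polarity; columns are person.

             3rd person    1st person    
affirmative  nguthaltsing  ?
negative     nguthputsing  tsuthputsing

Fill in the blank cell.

tsuthaltsing

Attach polarity affirmative al- (before consonant 'ts') → altsing.
Attach tense present uth- → uthaltsing.
number = singular: zero marking, form stays uthaltsing.
Attach person 1st person ts- → tsuthaltsing.
Nasal assimilation: no change.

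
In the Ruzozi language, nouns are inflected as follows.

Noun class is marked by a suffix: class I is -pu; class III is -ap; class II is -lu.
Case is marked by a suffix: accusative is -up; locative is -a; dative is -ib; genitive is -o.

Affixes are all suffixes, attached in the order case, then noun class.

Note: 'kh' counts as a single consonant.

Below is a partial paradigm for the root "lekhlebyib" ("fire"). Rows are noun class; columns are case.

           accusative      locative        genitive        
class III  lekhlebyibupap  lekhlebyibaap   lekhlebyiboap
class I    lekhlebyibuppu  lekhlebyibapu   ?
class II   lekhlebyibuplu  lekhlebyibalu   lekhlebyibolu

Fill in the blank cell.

lekhlebyibopu

Attach case genitive -o → lekhlebyibo.
Attach noun class class I -pu → lekhlebyibopu.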